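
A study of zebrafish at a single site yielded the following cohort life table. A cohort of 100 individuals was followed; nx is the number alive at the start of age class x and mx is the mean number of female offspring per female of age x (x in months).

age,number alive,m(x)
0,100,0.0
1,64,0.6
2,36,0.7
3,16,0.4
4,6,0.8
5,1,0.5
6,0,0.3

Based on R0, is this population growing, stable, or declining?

declining

lx = nx/n0 = nx/100: 1, 0.64, 0.36, 0.16, 0.06, 0.01, 0
R0 = Σ lx·mx = 0 + 0.384 + 0.252 + 0.064 + 0.048 + 0.005 + 0 = 0.753
R0 < 1, so the population is declining.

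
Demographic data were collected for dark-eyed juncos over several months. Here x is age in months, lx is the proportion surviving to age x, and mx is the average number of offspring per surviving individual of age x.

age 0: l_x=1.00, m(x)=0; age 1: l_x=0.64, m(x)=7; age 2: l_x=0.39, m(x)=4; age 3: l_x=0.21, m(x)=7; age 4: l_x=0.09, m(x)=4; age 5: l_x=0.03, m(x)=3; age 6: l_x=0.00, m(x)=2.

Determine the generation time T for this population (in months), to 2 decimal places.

1.75

lx·mx: 0, 4.48, 1.56, 1.47, 0.36, 0.09, 0 → R0 = 7.96
x·lx·mx: 0, 4.48, 3.12, 4.41, 1.44, 0.45, 0 → Σ = 13.9
T = 13.9 / 7.96 = 1.746231… → 1.75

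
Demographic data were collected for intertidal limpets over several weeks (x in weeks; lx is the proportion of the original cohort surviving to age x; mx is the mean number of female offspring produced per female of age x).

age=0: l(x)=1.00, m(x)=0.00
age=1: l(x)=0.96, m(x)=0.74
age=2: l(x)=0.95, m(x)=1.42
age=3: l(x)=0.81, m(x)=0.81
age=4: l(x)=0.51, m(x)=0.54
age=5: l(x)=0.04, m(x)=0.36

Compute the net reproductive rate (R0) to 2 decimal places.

3.01

lx·mx by age: 0, 0.7104, 1.349, 0.6561, 0.2754, 0.0144
R0 = Σ lx·mx = 3.0053 → 3.01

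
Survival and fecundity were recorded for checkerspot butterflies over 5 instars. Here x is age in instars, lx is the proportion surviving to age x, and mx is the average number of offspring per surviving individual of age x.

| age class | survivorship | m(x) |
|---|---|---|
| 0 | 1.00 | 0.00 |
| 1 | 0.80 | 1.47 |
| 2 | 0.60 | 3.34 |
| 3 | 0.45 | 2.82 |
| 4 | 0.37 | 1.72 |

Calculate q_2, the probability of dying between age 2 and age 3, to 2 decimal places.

0.25

q_2 = (l_2 − l_3) / l_2 = (0.6 − 0.45) / 0.6
     = 0.15 / 0.6 = 0.25 → 0.25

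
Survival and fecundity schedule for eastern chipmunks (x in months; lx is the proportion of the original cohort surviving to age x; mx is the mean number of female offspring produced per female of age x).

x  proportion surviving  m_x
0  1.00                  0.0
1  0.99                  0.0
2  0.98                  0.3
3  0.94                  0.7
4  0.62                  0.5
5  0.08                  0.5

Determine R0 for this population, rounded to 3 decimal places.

1.302

lx·mx by age: 0, 0, 0.294, 0.658, 0.31, 0.04
R0 = Σ lx·mx = 1.302 → 1.302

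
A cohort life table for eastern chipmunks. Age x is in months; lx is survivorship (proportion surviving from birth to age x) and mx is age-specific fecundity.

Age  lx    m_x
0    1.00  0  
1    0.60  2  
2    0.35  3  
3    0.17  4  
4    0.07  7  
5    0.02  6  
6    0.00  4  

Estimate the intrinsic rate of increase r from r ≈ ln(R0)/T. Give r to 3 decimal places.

R0 = Σ lx·mx = 0 + 1.2 + 1.05 + 0.68 + 0.49 + 0.12 + 0 = 3.54
Σ x·lx·mx = 7.9; T = 7.9/3.54 = 2.23164…
r ≈ ln(R0)/T = ln(3.54)/2.23164… = 0.56646… → 0.566

0.566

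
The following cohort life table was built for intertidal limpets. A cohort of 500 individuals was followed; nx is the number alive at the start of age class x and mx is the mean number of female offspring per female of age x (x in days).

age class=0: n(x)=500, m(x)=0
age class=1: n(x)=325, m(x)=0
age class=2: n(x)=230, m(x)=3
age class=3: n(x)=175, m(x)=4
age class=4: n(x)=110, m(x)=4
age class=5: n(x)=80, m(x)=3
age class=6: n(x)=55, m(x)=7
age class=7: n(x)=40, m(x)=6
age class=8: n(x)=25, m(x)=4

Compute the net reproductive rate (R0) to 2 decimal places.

lx = nx/n0 = nx/500: 1, 0.65, 0.46, 0.35, 0.22, 0.16, 0.11, 0.08, 0.05
lx·mx by age: 0, 0, 1.38, 1.4, 0.88, 0.48, 0.77, 0.48, 0.2
R0 = Σ lx·mx = 5.59 → 5.59

5.59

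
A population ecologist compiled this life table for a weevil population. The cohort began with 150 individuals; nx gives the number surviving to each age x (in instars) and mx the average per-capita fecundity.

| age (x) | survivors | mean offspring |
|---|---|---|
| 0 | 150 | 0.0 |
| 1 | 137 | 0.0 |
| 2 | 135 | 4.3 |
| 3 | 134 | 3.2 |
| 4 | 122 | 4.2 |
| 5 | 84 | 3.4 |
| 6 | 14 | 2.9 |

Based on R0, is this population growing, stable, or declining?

lx = nx/n0 = nx/150: 1, 0.91333…, 0.9, 0.89333…, 0.81333…, 0.56, 0.09333…
R0 = Σ lx·mx = 0 + 0 + 3.87 + 2.858667… + 3.416… + 1.904 + 0.270667… = 12.319333…
R0 > 1, so the population is growing.

growing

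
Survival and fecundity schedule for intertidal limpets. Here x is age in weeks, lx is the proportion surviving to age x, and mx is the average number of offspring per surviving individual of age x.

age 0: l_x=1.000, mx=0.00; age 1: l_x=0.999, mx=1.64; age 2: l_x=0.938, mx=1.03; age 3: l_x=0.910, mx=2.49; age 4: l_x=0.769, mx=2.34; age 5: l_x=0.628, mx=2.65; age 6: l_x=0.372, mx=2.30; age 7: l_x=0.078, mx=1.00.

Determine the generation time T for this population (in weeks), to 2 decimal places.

3.41

lx·mx: 0, 1.63836, 0.96614, 2.2659, 1.79946, 1.6642, 0.8556, 0.078 → R0 = 9.26766
x·lx·mx: 0, 1.63836, 1.93228, 6.7977, 7.19784, 8.321, 5.1336, 0.546 → Σ = 31.56678
T = 31.56678 / 9.26766 = 3.406122… → 3.41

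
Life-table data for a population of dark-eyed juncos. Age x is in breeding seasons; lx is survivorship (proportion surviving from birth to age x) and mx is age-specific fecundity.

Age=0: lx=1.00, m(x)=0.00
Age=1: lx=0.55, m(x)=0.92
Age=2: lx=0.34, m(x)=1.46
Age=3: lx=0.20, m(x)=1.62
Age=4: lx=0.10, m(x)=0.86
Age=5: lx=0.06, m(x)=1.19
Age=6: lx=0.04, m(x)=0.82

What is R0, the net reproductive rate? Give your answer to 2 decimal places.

lx·mx by age: 0, 0.506, 0.4964, 0.324, 0.086, 0.0714, 0.0328
R0 = Σ lx·mx = 1.5166 → 1.52

1.52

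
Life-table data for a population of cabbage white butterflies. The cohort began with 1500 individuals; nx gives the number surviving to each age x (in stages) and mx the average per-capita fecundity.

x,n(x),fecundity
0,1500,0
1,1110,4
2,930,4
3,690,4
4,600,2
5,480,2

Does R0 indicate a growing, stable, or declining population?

lx = nx/n0 = nx/1500: 1, 0.74, 0.62, 0.46, 0.4, 0.32
R0 = Σ lx·mx = 0 + 2.96 + 2.48 + 1.84 + 0.8 + 0.64 = 8.72
R0 > 1, so the population is growing.

growing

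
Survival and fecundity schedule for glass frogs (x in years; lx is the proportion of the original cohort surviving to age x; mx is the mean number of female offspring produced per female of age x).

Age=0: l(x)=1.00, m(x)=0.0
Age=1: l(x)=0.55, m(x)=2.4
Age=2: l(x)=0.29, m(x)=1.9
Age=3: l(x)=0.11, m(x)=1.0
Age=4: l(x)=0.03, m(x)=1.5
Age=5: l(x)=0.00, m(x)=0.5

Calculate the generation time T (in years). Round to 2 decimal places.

1.45

lx·mx: 0, 1.32, 0.551, 0.11, 0.045, 0 → R0 = 2.026
x·lx·mx: 0, 1.32, 1.102, 0.33, 0.18, 0 → Σ = 2.932
T = 2.932 / 2.026 = 1.447187… → 1.45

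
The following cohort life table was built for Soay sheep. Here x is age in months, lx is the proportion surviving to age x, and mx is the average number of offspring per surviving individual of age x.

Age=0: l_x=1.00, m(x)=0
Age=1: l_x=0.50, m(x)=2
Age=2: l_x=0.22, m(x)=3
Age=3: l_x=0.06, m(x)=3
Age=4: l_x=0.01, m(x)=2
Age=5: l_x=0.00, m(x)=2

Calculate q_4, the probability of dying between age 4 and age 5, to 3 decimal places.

1.000

q_4 = (l_4 − l_5) / l_4 = (0.01 − 0) / 0.01
     = 0.01 / 0.01 = 1 → 1.000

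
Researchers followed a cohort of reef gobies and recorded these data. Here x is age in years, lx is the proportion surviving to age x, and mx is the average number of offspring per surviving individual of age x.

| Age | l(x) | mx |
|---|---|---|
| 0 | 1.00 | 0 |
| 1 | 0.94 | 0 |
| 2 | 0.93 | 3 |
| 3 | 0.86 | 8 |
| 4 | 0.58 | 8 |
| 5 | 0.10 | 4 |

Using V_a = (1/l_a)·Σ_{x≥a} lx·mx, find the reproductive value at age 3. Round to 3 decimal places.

13.860

lx·mx for x ≥ 3: 6.88, 4.64, 0.4 → sum = 11.92
V_3 = 11.92 / l_3 = 11.92 / 0.86 = 13.860465… → 13.860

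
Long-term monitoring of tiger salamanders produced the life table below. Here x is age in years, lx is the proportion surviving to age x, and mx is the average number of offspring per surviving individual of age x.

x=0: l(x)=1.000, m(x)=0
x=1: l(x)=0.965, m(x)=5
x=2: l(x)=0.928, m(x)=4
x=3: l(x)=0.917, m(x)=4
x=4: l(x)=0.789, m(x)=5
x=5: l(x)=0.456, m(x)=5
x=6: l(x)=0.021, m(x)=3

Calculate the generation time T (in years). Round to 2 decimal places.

lx·mx: 0, 4.825, 3.712, 3.668, 3.945, 2.28, 0.063 → R0 = 18.493
x·lx·mx: 0, 4.825, 7.424, 11.004, 15.78, 11.4, 0.378 → Σ = 50.811
T = 50.811 / 18.493 = 2.74758… → 2.75

2.75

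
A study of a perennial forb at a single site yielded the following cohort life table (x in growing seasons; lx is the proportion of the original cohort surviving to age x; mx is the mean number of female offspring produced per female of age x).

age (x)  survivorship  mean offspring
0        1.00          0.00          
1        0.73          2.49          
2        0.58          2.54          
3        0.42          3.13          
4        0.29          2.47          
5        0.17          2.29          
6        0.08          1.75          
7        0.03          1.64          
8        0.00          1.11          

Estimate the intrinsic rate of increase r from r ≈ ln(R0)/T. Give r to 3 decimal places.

R0 = Σ lx·mx = 0 + 1.8177 + 1.4732 + 1.3146 + 0.7163 + 0.3893 + 0.14 + 0.0492 + 0 = 5.9003
Σ x·lx·mx = 14.704; T = 14.704/5.9003 = 2.49208…
r ≈ ln(R0)/T = ln(5.9003)/2.49208… = 0.71226… → 0.712

0.712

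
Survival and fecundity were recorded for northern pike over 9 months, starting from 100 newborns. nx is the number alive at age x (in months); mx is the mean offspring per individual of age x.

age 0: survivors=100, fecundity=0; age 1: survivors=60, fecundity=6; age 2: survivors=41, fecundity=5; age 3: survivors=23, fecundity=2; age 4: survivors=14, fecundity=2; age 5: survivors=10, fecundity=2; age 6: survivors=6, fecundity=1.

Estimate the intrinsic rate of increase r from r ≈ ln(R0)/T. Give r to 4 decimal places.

1.0899

lx = nx/n0 = nx/100: 1, 0.6, 0.41, 0.23, 0.14, 0.1, 0.06
R0 = Σ lx·mx = 0 + 3.6 + 2.05 + 0.46 + 0.28 + 0.2 + 0.06 = 6.65
Σ x·lx·mx = 11.56; T = 11.56/6.65 = 1.73835…
r ≈ ln(R0)/T = ln(6.65)/1.73835… = 1.089896… → 1.0899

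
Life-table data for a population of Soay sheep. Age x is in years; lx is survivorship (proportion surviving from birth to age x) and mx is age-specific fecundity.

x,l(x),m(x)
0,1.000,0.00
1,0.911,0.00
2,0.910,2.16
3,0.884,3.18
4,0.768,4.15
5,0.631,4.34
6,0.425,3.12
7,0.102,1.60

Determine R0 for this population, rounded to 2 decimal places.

lx·mx by age: 0, 0, 1.9656, 2.81112, 3.1872, 2.73854, 1.326, 0.1632
R0 = Σ lx·mx = 12.19166 → 12.19

12.19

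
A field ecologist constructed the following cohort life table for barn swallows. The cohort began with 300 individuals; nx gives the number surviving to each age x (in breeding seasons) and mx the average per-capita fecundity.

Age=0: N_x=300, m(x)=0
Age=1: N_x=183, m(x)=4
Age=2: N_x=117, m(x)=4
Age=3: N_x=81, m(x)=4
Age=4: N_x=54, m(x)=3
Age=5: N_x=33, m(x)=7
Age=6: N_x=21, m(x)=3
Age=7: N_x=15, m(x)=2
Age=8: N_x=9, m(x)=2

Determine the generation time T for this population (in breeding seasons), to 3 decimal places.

2.552

lx = nx/n0 = nx/300: 1, 0.61, 0.39, 0.27, 0.18, 0.11, 0.07, 0.05, 0.03
lx·mx: 0, 2.44, 1.56, 1.08, 0.54, 0.77, 0.21, 0.1, 0.06 → R0 = 6.76
x·lx·mx: 0, 2.44, 3.12, 3.24, 2.16, 3.85, 1.26, 0.7, 0.48 → Σ = 17.25
T = 17.25 / 6.76 = 2.551775… → 2.552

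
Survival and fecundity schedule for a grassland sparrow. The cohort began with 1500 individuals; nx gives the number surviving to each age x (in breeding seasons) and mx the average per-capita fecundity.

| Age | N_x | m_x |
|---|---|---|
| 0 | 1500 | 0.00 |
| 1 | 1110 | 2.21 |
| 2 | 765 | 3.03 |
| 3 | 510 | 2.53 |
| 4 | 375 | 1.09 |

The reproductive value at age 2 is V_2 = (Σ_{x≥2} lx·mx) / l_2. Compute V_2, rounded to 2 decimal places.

5.25

lx = nx/n0 = nx/1500: 1, 0.74, 0.51, 0.34, 0.25
lx·mx for x ≥ 2: 1.5453, 0.8602, 0.2725 → sum = 2.678
V_2 = 2.678 / l_2 = 2.678 / 0.51 = 5.25098… → 5.25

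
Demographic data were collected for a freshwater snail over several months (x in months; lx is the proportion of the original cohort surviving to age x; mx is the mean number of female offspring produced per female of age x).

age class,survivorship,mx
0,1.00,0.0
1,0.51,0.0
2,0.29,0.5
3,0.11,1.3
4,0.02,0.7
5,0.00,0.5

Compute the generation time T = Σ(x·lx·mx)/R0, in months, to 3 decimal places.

2.566

lx·mx: 0, 0, 0.145, 0.143, 0.014, 0 → R0 = 0.302
x·lx·mx: 0, 0, 0.29, 0.429, 0.056, 0 → Σ = 0.775
T = 0.775 / 0.302 = 2.566225… → 2.566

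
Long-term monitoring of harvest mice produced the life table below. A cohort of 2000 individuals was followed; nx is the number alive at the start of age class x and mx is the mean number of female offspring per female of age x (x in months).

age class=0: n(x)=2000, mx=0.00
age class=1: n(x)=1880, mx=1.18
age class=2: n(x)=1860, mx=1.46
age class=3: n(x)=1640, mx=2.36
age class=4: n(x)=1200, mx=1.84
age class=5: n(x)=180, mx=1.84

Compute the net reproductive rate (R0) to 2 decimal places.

lx = nx/n0 = nx/2000: 1, 0.94, 0.93, 0.82, 0.6, 0.09
lx·mx by age: 0, 1.1092, 1.3578, 1.9352, 1.104, 0.1656
R0 = Σ lx·mx = 5.6718 → 5.67

5.67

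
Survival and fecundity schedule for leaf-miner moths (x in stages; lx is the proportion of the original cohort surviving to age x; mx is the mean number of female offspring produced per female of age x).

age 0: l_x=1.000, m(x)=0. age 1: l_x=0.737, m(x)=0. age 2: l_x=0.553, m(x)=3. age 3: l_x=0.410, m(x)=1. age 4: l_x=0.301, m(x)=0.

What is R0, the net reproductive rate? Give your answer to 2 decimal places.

2.07

lx·mx by age: 0, 0, 1.659, 0.41, 0
R0 = Σ lx·mx = 2.069 → 2.07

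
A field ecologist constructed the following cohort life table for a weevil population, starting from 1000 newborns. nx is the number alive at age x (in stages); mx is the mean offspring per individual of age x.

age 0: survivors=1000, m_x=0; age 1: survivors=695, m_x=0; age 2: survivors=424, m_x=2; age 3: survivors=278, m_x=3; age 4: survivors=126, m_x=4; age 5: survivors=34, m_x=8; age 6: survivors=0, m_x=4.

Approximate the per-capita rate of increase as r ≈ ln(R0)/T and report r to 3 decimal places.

lx = nx/n0 = nx/1000: 1, 0.695, 0.424, 0.278, 0.126, 0.034, 0
R0 = Σ lx·mx = 0 + 0 + 0.848 + 0.834 + 0.504 + 0.272 + 0 = 2.458
Σ x·lx·mx = 7.574; T = 7.574/2.458 = 3.08137…
r ≈ ln(R0)/T = ln(2.458)/3.08137… = 0.29187… → 0.292

0.292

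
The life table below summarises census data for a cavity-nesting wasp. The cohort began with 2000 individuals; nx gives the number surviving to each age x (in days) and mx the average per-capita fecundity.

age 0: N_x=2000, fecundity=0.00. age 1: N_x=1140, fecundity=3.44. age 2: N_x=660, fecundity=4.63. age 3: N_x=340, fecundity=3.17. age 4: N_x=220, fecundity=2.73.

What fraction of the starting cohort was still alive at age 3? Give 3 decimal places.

l_3 = n_3/n_0 = 340/2000 = 0.17 → 0.170

0.170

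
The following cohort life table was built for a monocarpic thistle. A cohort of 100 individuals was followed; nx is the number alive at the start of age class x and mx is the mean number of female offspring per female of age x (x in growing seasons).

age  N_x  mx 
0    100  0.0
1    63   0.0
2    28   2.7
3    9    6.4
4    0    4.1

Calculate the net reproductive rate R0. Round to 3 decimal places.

lx = nx/n0 = nx/100: 1, 0.63, 0.28, 0.09, 0
lx·mx by age: 0, 0, 0.756, 0.576, 0
R0 = Σ lx·mx = 1.332 → 1.332

1.332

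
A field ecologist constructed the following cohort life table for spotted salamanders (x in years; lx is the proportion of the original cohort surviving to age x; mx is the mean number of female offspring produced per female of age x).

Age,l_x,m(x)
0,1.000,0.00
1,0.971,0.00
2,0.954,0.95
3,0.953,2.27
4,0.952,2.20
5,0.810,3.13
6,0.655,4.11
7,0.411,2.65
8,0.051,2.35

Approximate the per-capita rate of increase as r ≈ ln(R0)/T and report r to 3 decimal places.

R0 = Σ lx·mx = 0 + 0 + 0.9063 + 2.16331 + 2.0944 + 2.5353 + 2.69205 + 1.08915 + 0.11985 = 11.60036
Σ x·lx·mx = 54.09178; T = 54.09178/11.60036 = 4.66294…
r ≈ ln(R0)/T = ln(11.60036)/4.66294… = 0.52564… → 0.526

0.526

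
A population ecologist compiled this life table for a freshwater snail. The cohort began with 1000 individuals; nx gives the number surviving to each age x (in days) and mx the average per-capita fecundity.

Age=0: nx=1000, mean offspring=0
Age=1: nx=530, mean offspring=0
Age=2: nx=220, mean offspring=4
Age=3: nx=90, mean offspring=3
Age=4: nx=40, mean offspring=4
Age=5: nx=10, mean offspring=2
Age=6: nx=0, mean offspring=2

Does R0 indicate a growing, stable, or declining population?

growing

lx = nx/n0 = nx/1000: 1, 0.53, 0.22, 0.09, 0.04, 0.01, 0
R0 = Σ lx·mx = 0 + 0 + 0.88 + 0.27 + 0.16 + 0.02 + 0 = 1.33
R0 > 1, so the population is growing.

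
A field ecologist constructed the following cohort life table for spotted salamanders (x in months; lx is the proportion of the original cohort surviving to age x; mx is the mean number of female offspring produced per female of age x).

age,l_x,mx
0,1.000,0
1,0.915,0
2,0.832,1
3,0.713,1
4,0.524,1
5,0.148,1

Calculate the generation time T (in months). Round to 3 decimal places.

2.995

lx·mx: 0, 0, 0.832, 0.713, 0.524, 0.148 → R0 = 2.217
x·lx·mx: 0, 0, 1.664, 2.139, 2.096, 0.74 → Σ = 6.639
T = 6.639 / 2.217 = 2.994587… → 2.995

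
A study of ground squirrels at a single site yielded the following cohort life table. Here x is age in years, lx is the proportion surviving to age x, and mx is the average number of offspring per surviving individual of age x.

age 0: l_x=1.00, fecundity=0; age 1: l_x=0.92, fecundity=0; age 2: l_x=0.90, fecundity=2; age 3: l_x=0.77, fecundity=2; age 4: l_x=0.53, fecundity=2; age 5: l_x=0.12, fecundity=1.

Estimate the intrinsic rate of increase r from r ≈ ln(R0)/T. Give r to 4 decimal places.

0.5221

R0 = Σ lx·mx = 0 + 0 + 1.8 + 1.54 + 1.06 + 0.12 = 4.52
Σ x·lx·mx = 13.06; T = 13.06/4.52 = 2.88938…
r ≈ ln(R0)/T = ln(4.52)/2.88938… = 0.522088… → 0.5221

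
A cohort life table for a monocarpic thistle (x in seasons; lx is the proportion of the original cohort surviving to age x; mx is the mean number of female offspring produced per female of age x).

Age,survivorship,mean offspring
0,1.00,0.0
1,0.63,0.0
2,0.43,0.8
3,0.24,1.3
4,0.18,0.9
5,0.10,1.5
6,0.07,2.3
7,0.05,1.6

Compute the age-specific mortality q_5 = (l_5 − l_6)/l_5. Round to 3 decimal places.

0.300

q_5 = (l_5 − l_6) / l_5 = (0.1 − 0.07) / 0.1
     = 0.03 / 0.1 = 0.3 → 0.300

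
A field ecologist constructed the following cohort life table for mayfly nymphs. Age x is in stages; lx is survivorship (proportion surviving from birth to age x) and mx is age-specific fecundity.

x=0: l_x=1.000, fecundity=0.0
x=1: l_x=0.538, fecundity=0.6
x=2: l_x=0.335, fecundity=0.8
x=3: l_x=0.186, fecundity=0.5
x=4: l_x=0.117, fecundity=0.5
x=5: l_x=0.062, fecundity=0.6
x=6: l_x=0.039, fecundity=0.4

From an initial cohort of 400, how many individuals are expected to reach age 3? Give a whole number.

Expected survivors = N0 · l_3 = 400 × 0.186 = 74.4 → 74

74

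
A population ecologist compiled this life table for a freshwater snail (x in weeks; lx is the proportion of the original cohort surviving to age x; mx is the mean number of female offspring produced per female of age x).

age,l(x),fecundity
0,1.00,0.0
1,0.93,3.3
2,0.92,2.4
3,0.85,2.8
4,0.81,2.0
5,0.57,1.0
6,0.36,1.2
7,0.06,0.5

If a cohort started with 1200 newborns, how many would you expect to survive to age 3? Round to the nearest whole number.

1020

Expected survivors = N0 · l_3 = 1200 × 0.85 = 1020 → 1020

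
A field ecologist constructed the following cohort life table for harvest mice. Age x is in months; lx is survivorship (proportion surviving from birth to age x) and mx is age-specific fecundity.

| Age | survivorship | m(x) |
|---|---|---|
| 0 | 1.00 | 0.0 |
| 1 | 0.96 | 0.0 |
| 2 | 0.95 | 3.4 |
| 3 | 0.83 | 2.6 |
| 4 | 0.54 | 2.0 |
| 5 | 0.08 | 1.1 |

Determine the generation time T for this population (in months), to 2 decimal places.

lx·mx: 0, 0, 3.23, 2.158, 1.08, 0.088 → R0 = 6.556
x·lx·mx: 0, 0, 6.46, 6.474, 4.32, 0.44 → Σ = 17.694
T = 17.694 / 6.556 = 2.698902… → 2.70

2.70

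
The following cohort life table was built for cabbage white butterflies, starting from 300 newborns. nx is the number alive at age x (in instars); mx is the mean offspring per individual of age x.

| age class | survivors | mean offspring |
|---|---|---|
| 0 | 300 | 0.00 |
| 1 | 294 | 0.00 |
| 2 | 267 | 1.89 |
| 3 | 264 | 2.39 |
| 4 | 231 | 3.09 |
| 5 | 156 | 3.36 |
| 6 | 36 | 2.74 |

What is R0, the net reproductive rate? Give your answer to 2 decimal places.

8.24

lx = nx/n0 = nx/300: 1, 0.98, 0.89, 0.88, 0.77, 0.52, 0.12
lx·mx by age: 0, 0, 1.6821, 2.1032, 2.3793, 1.7472, 0.3288
R0 = Σ lx·mx = 8.2406 → 8.24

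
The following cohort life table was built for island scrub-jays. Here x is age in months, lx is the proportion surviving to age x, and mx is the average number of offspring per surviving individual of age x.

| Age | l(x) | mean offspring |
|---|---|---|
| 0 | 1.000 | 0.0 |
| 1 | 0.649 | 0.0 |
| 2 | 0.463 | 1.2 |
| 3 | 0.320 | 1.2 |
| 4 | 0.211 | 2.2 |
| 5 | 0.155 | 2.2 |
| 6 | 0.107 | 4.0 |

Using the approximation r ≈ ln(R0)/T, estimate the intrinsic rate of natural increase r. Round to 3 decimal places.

0.201

R0 = Σ lx·mx = 0 + 0 + 0.5556 + 0.384 + 0.4642 + 0.341 + 0.428 = 2.1728
Σ x·lx·mx = 8.393; T = 8.393/2.1728 = 3.86276…
r ≈ ln(R0)/T = ln(2.1728)/3.86276… = 0.2009… → 0.201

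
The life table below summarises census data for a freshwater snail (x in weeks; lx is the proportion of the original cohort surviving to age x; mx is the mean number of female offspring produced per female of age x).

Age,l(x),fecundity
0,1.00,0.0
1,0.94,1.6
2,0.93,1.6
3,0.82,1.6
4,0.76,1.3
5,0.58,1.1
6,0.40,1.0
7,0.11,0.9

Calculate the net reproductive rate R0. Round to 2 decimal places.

lx·mx by age: 0, 1.504, 1.488, 1.312, 0.988, 0.638, 0.4, 0.099
R0 = Σ lx·mx = 6.429 → 6.43

6.43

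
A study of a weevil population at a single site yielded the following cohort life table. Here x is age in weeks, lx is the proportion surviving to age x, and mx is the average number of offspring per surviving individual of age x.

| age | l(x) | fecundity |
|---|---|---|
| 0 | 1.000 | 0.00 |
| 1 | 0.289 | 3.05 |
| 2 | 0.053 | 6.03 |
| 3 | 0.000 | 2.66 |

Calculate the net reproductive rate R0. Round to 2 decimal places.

1.20

lx·mx by age: 0, 0.88145, 0.31959, 0
R0 = Σ lx·mx = 1.20104 → 1.20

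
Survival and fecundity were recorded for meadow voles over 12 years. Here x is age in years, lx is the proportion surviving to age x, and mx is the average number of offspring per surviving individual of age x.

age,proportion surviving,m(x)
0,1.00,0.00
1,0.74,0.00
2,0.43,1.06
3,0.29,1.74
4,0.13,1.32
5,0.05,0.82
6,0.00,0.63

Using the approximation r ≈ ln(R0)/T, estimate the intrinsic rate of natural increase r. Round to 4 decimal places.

0.0564

R0 = Σ lx·mx = 0 + 0 + 0.4558 + 0.5046 + 0.1716 + 0.041 + 0 = 1.173
Σ x·lx·mx = 3.3168; T = 3.3168/1.173 = 2.82762…
r ≈ ln(R0)/T = ln(1.173)/2.82762… = 0.056431… → 0.0564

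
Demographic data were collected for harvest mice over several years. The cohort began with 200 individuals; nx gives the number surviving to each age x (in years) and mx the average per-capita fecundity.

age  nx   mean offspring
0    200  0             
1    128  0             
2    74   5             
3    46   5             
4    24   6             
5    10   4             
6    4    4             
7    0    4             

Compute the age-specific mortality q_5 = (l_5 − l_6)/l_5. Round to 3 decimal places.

lx = nx/n0 = nx/200: 1, 0.64, 0.37, 0.23, 0.12, 0.05, 0.02, 0
q_5 = (l_5 − l_6) / l_5 = (0.05 − 0.02) / 0.05
     = 0.03 / 0.05 = 0.6 → 0.600

0.600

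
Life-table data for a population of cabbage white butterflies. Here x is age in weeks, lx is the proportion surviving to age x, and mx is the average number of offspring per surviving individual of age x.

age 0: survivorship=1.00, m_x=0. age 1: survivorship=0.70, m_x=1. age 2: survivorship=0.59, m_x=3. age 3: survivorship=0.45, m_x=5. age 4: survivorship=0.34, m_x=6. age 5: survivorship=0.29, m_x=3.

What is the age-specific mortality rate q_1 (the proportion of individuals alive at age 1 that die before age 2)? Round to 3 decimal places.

q_1 = (l_1 − l_2) / l_1 = (0.7 − 0.59) / 0.7
     = 0.11 / 0.7 = 0.157143… → 0.157

0.157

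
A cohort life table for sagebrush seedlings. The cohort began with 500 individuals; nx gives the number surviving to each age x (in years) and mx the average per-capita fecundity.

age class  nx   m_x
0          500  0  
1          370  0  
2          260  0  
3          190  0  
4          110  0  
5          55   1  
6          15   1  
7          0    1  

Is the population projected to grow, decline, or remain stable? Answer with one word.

declining

lx = nx/n0 = nx/500: 1, 0.74, 0.52, 0.38, 0.22, 0.11, 0.03, 0
R0 = Σ lx·mx = 0 + 0 + 0 + 0 + 0 + 0.11 + 0.03 + 0 = 0.14
R0 < 1, so the population is declining.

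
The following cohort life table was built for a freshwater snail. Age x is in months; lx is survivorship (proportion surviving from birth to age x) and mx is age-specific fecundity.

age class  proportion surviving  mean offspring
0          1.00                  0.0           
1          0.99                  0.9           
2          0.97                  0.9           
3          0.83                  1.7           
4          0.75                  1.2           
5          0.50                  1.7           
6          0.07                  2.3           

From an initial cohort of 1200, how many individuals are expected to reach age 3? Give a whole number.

Expected survivors = N0 · l_3 = 1200 × 0.83 = 996 → 996

996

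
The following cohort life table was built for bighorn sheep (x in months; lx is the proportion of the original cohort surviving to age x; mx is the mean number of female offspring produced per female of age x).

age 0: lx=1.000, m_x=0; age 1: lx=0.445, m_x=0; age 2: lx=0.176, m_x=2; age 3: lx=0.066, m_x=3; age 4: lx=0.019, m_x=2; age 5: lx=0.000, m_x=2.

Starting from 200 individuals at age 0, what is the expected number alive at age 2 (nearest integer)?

Expected survivors = N0 · l_2 = 200 × 0.176 = 35.2 → 35

35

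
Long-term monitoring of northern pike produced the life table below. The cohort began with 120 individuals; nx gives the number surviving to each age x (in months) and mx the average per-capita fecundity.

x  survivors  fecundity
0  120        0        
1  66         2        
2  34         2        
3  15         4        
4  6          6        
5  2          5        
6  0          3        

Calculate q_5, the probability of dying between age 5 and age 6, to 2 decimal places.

lx = nx/n0 = nx/120: 1, 0.55, 0.28333…, 0.125, 0.05, 0.01667…, 0
q_5 = (l_5 − l_6) / l_5 = (0.016667… − 0) / 0.016667…
     = 0.016667… / 0.016667… = 1 → 1.00

1.00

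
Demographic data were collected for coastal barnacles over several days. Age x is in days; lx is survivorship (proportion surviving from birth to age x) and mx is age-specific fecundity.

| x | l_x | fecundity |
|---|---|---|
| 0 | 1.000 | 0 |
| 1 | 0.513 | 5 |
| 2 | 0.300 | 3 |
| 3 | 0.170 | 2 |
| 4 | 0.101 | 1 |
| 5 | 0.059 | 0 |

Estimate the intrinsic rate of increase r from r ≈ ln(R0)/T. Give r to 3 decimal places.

0.919

R0 = Σ lx·mx = 0 + 2.565 + 0.9 + 0.34 + 0.101 + 0 = 3.906
Σ x·lx·mx = 5.789; T = 5.789/3.906 = 1.48208…
r ≈ ln(R0)/T = ln(3.906)/1.48208… = 0.91933… → 0.919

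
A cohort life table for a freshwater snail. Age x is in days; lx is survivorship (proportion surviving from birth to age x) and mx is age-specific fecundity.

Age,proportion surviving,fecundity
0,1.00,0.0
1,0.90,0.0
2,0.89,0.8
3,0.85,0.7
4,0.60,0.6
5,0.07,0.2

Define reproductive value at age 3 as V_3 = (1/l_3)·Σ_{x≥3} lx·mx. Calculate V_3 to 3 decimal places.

1.140

lx·mx for x ≥ 3: 0.595, 0.36, 0.014 → sum = 0.969
V_3 = 0.969 / l_3 = 0.969 / 0.85 = 1.14 → 1.140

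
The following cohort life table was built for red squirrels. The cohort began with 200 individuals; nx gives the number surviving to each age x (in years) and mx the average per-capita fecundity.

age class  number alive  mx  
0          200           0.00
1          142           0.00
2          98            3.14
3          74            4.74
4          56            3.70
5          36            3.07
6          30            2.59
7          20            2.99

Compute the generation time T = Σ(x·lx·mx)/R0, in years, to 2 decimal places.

lx = nx/n0 = nx/200: 1, 0.71, 0.49, 0.37, 0.28, 0.18, 0.15, 0.1
lx·mx: 0, 0, 1.5386, 1.7538, 1.036, 0.5526, 0.3885, 0.299 → R0 = 5.5685
x·lx·mx: 0, 0, 3.0772, 5.2614, 4.144, 2.763, 2.331, 2.093 → Σ = 19.6696
T = 19.6696 / 5.5685 = 3.532298… → 3.53

3.53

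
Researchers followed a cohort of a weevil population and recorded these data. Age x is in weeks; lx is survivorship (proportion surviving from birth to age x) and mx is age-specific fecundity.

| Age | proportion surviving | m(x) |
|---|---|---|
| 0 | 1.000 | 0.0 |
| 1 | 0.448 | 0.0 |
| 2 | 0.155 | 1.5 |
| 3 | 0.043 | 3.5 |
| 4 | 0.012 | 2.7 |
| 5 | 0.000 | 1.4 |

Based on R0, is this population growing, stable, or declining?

declining

R0 = Σ lx·mx = 0 + 0 + 0.2325 + 0.1505 + 0.0324 + 0 = 0.4154
R0 < 1, so the population is declining.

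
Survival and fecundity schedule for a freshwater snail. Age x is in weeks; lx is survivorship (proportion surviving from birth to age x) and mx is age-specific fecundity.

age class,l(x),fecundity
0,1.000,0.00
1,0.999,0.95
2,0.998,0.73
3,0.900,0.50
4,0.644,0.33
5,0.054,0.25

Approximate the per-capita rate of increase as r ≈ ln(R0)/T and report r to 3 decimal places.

R0 = Σ lx·mx = 0 + 0.94905 + 0.72854 + 0.45 + 0.21252 + 0.0135 = 2.35361
Σ x·lx·mx = 4.67371; T = 4.67371/2.35361 = 1.98576…
r ≈ ln(R0)/T = ln(2.35361)/1.98576… = 0.43104… → 0.431

0.431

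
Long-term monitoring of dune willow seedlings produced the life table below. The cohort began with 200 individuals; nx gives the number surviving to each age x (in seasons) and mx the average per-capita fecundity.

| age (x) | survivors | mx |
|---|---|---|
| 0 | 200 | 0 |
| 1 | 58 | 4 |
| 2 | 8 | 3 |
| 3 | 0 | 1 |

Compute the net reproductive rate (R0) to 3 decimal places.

1.280

lx = nx/n0 = nx/200: 1, 0.29, 0.04, 0
lx·mx by age: 0, 1.16, 0.12, 0
R0 = Σ lx·mx = 1.28 → 1.280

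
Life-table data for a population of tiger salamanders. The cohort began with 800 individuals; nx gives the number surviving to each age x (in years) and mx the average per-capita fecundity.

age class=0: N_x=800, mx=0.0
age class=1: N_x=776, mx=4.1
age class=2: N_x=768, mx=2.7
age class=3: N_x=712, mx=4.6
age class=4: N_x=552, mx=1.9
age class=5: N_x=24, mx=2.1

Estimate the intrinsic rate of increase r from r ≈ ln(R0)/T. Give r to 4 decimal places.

1.1091

lx = nx/n0 = nx/800: 1, 0.97, 0.96, 0.89, 0.69, 0.03
R0 = Σ lx·mx = 0 + 3.977 + 2.592 + 4.094 + 1.311 + 0.063 = 12.037
Σ x·lx·mx = 27.002; T = 27.002/12.037 = 2.24325…
r ≈ ln(R0)/T = ln(12.037)/2.24325… = 1.109099… → 1.1091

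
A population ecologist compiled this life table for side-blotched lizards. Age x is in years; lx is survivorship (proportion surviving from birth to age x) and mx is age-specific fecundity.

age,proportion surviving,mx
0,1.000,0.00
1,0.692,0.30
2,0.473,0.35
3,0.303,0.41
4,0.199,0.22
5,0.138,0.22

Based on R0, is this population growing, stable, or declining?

R0 = Σ lx·mx = 0 + 0.2076 + 0.16555 + 0.12423 + 0.04378 + 0.03036 = 0.57152
R0 < 1, so the population is declining.

declining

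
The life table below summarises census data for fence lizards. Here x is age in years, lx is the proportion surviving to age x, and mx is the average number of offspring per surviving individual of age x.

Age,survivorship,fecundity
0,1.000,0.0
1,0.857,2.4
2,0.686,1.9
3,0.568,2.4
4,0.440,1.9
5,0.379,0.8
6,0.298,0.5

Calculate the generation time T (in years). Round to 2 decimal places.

lx·mx: 0, 2.0568, 1.3034, 1.3632, 0.836, 0.3032, 0.149 → R0 = 6.0116
x·lx·mx: 0, 2.0568, 2.6068, 4.0896, 3.344, 1.516, 0.894 → Σ = 14.5072
T = 14.5072 / 6.0116 = 2.413201… → 2.41

2.41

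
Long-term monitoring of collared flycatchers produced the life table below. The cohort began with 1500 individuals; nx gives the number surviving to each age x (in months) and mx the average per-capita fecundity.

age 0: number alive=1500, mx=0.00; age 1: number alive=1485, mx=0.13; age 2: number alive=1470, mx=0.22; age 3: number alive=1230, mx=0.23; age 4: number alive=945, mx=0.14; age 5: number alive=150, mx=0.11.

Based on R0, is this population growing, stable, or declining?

declining

lx = nx/n0 = nx/1500: 1, 0.99, 0.98, 0.82, 0.63, 0.1
R0 = Σ lx·mx = 0 + 0.1287 + 0.2156 + 0.1886 + 0.0882 + 0.011 = 0.6321
R0 < 1, so the population is declining.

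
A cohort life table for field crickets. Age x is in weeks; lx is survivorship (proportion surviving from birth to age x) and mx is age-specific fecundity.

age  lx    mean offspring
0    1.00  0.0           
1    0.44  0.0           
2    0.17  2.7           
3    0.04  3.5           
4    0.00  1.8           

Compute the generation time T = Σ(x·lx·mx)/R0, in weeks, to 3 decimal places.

lx·mx: 0, 0, 0.459, 0.14, 0 → R0 = 0.599
x·lx·mx: 0, 0, 0.918, 0.42, 0 → Σ = 1.338
T = 1.338 / 0.599 = 2.233723… → 2.234

2.234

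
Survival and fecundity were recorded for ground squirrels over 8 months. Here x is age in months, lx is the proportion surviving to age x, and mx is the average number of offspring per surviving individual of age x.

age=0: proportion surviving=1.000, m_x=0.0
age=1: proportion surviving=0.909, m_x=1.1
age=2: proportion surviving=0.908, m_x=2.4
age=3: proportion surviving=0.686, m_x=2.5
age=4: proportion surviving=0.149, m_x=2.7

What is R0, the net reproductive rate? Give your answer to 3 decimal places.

lx·mx by age: 0, 0.9999, 2.1792, 1.715, 0.4023
R0 = Σ lx·mx = 5.2964 → 5.296

5.296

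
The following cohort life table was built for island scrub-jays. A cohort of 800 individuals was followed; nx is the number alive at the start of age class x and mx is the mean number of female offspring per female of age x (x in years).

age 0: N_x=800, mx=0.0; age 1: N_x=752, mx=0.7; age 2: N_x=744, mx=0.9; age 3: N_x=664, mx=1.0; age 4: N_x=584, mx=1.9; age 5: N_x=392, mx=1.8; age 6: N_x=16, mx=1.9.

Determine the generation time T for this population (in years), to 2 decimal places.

3.24

lx = nx/n0 = nx/800: 1, 0.94, 0.93, 0.83, 0.73, 0.49, 0.02
lx·mx: 0, 0.658, 0.837, 0.83, 1.387, 0.882, 0.038 → R0 = 4.632
x·lx·mx: 0, 0.658, 1.674, 2.49, 5.548, 4.41, 0.228 → Σ = 15.008
T = 15.008 / 4.632 = 3.240069… → 3.24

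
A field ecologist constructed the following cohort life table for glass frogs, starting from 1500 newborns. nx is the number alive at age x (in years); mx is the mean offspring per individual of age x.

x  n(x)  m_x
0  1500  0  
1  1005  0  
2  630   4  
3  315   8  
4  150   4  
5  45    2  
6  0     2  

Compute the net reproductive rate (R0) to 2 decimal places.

3.82

lx = nx/n0 = nx/1500: 1, 0.67, 0.42, 0.21, 0.1, 0.03, 0
lx·mx by age: 0, 0, 1.68, 1.68, 0.4, 0.06, 0
R0 = Σ lx·mx = 3.82 → 3.82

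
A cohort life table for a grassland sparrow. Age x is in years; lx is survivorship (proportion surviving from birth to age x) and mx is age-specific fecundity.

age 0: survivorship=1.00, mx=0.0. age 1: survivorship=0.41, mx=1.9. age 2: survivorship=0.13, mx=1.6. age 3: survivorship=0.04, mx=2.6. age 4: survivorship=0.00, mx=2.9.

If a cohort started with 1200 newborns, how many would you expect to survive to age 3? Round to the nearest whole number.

48

Expected survivors = N0 · l_3 = 1200 × 0.04 = 48 → 48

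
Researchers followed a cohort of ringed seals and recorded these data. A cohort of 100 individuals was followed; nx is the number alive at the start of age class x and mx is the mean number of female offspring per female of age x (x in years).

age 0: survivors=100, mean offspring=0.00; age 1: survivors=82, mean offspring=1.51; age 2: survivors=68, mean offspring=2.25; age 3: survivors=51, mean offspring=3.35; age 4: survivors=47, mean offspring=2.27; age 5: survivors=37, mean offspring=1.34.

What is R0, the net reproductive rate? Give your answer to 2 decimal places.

6.04

lx = nx/n0 = nx/100: 1, 0.82, 0.68, 0.51, 0.47, 0.37
lx·mx by age: 0, 1.2382, 1.53, 1.7085, 1.0669, 0.4958
R0 = Σ lx·mx = 6.0394 → 6.04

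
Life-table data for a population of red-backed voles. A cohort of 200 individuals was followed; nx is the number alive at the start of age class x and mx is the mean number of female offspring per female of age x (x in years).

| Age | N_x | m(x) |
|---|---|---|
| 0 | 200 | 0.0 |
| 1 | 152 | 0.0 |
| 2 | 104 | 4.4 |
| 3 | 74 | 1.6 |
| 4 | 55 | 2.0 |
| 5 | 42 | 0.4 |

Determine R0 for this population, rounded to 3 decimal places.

lx = nx/n0 = nx/200: 1, 0.76, 0.52, 0.37, 0.275, 0.21
lx·mx by age: 0, 0, 2.288, 0.592, 0.55, 0.084
R0 = Σ lx·mx = 3.514 → 3.514

3.514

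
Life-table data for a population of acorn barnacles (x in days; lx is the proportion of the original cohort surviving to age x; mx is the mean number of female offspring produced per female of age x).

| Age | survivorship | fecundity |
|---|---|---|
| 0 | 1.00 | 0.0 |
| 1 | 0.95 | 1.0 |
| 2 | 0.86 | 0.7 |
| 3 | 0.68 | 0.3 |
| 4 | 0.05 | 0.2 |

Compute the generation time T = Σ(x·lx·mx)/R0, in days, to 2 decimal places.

1.59

lx·mx: 0, 0.95, 0.602, 0.204, 0.01 → R0 = 1.766
x·lx·mx: 0, 0.95, 1.204, 0.612, 0.04 → Σ = 2.806
T = 2.806 / 1.766 = 1.588901… → 1.59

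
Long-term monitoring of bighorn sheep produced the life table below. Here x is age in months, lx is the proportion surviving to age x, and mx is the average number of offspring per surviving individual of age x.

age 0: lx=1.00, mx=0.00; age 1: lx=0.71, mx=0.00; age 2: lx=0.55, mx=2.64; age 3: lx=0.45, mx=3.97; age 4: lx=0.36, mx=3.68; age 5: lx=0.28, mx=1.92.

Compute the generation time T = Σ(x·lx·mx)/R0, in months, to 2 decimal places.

3.19

lx·mx: 0, 0, 1.452, 1.7865, 1.3248, 0.5376 → R0 = 5.1009
x·lx·mx: 0, 0, 2.904, 5.3595, 5.2992, 2.688 → Σ = 16.2507
T = 16.2507 / 5.1009 = 3.18585… → 3.19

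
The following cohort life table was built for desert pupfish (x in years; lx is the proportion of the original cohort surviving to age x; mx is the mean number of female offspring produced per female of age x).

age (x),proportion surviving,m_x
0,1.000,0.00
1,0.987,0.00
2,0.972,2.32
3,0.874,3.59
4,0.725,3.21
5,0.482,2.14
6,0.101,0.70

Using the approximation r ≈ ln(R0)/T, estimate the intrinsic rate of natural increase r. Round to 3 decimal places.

R0 = Σ lx·mx = 0 + 0 + 2.25504 + 3.13766 + 2.32725 + 1.03148 + 0.0707 = 8.82213
Σ x·lx·mx = 28.81366; T = 28.81366/8.82213 = 3.26607…
r ≈ ln(R0)/T = ln(8.82213)/3.26607… = 0.66663… → 0.667

0.667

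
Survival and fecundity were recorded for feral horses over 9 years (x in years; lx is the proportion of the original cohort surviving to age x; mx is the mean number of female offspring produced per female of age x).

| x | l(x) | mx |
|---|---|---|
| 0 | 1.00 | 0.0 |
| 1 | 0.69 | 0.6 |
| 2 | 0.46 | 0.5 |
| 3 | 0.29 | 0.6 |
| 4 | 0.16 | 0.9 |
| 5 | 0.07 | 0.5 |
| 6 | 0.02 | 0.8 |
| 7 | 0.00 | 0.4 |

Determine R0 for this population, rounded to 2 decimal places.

lx·mx by age: 0, 0.414, 0.23, 0.174, 0.144, 0.035, 0.016, 0
R0 = Σ lx·mx = 1.013 → 1.01

1.01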